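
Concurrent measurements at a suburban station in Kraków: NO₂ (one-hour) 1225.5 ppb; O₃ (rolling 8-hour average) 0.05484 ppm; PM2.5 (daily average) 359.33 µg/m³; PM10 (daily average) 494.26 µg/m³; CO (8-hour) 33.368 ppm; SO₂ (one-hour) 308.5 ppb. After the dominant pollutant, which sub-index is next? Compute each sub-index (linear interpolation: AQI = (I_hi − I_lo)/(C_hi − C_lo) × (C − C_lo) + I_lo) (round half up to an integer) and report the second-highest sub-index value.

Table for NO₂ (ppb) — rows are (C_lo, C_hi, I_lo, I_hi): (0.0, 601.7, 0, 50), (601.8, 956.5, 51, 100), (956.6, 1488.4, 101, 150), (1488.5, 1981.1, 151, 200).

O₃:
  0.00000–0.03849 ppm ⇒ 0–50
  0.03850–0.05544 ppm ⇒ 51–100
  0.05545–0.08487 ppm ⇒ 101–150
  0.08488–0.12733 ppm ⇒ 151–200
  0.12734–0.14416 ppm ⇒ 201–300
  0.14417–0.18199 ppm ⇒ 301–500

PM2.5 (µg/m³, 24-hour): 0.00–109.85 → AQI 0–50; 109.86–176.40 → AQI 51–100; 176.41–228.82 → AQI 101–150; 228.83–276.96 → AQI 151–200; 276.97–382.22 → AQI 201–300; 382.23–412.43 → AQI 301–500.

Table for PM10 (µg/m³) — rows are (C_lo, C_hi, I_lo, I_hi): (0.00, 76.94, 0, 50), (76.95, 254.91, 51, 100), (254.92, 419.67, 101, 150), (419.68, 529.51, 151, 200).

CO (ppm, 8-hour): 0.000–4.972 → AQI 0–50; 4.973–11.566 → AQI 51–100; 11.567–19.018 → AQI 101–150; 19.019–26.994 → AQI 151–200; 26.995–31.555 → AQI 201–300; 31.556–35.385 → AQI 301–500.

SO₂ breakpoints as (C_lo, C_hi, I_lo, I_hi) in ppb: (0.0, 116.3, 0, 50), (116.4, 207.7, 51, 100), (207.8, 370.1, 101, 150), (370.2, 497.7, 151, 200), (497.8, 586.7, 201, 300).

278

NO₂: 1225.5 lies in 956.6–1488.4, so I_lo=101, I_hi=150, C_lo=956.6, C_hi=1488.4.
(150−101)/(1488.4−956.6) × (1225.5−956.6) + 101 = 49/531.8 × 268.9 + 101 ≈ 125.78 → 126.
O₃ 0.05484: bracket 0.03850–0.05544 → index 51–100; slope 49/0.01694, offset 0.01634.
AQI = 51 + 49/0.01694·0.01634 ≈ 98.26 ⇒ 98.
PM2.5: row 276.97–382.22 (AQI 201–300). (300−201)·(359.33−276.97)/(382.22−276.97) + 201 = 99·82.36/105.25 + 201 ≈ 278.47 → 278.
PM10: 494.26 ∈ [419.68, 529.51] ↔ index [151, 200].
151 + (494.26−419.68)·(200−151)/(529.51−419.68) = 151 + 74.58·49/109.83 ≈ 184.27, so AQI = 184.
CO: 33.368 lies in 31.556–35.385, so I_lo=301, I_hi=500, C_lo=31.556, C_hi=35.385.
(500−301)/(35.385−31.556) × (33.368−31.556) + 301 = 199/3.829 × 1.812 + 301 ≈ 395.17 → 395.
SO₂: 308.5 ∈ [207.8, 370.1] ↔ index [101, 150].
101 + (308.5−207.8)·(150−101)/(370.1−207.8) = 101 + 100.7·49/162.3 ≈ 131.40, so AQI = 131.
Sub-indices: NO₂→126, O₃→98, PM2.5→278, PM10→184, CO→395, SO₂→131. Ranked high→low: 395, 278, 184, 131, 126, 98. Second-highest sub-index = 278.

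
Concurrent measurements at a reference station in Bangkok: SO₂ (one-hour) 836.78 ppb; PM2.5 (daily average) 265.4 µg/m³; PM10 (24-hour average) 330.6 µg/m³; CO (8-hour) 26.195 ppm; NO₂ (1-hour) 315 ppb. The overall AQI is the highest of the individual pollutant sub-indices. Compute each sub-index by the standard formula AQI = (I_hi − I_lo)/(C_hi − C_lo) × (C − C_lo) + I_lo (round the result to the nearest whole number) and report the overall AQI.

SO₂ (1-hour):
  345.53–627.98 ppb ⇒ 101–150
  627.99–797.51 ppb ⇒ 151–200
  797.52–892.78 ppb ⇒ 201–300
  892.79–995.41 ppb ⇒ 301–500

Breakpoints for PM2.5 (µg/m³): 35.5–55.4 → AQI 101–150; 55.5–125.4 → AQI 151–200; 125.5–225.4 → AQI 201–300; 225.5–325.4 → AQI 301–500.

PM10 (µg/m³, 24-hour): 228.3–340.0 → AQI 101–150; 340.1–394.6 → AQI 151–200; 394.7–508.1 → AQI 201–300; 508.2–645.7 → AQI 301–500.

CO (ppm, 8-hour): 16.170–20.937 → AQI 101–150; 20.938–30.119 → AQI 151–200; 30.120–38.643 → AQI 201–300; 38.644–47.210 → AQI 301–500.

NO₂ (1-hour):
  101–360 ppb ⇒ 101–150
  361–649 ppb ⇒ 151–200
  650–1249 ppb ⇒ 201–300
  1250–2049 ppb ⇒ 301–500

SO₂: row 797.52–892.78 (AQI 201–300). (300−201)·(836.78−797.52)/(892.78−797.52) + 201 = 99·39.26/95.26 + 201 ≈ 241.80 → 242.
PM2.5 265.4: bracket 225.5–325.4 → index 301–500; slope 199/99.9, offset 39.9.
AQI = 301 + 199/99.9·39.9 ≈ 380.48 ⇒ 380.
PM10: 330.6 ∈ [228.3, 340.0] ↔ index [101, 150].
101 + (330.6−228.3)·(150−101)/(340.0−228.3) = 101 + 102.3·49/111.7 ≈ 145.88, so AQI = 146.
CO 26.195: bracket 20.938–30.119 → index 151–200; slope 49/9.181, offset 5.257.
AQI = 151 + 49/9.181·5.257 ≈ 179.06 ⇒ 179.
NO₂ 315: bracket 101–360 → index 101–150; slope 49/259, offset 214.
AQI = 101 + 49/259·214 ≈ 141.49 ⇒ 141.
Sub-indices: SO₂→242, PM2.5→380, PM10→146, CO→179, NO₂→141. Overall AQI = max = 380; dominant pollutant is PM2.5.

380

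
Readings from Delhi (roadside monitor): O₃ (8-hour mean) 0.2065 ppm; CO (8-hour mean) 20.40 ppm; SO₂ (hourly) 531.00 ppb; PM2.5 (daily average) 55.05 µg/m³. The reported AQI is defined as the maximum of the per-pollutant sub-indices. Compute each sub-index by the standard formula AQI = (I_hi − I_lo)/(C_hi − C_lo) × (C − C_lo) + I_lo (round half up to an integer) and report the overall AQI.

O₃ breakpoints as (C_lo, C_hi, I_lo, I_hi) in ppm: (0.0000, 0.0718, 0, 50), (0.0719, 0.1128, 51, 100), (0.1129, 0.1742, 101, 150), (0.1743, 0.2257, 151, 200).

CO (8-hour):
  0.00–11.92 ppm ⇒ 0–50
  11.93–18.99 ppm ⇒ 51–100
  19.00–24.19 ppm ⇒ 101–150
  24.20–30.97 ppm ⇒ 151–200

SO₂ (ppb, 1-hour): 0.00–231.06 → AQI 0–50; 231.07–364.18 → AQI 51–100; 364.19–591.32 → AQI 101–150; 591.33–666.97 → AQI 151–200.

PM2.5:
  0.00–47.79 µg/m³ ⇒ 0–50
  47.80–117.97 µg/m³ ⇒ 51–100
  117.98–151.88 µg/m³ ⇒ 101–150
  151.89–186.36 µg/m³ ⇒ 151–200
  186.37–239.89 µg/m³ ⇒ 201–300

182

O₃ 0.2065: bracket 0.1743–0.2257 → index 151–200; slope 49/0.0514, offset 0.0322.
AQI = 151 + 49/0.0514·0.0322 ≈ 181.70 ⇒ 182.
CO: 20.40 lies in 19.00–24.19, so I_lo=101, I_hi=150, C_lo=19.00, C_hi=24.19.
(150−101)/(24.19−19.00) × (20.40−19.00) + 101 = 49/5.19 × 1.40 + 101 ≈ 114.22 → 114.
SO₂: row 364.19–591.32 (AQI 101–150). (150−101)·(531.00−364.19)/(591.32−364.19) + 101 = 49·166.81/227.13 + 101 ≈ 136.99 → 137.
PM2.5: 55.05 ∈ [47.80, 117.97] ↔ index [51, 100].
51 + (55.05−47.80)·(100−51)/(117.97−47.80) = 51 + 7.25·49/70.17 ≈ 56.06, so AQI = 56.
Sub-indices: O₃→182, CO→114, SO₂→137, PM2.5→56. Overall AQI = max = 182; dominant pollutant is O₃.
AQI 182: Unhealthy.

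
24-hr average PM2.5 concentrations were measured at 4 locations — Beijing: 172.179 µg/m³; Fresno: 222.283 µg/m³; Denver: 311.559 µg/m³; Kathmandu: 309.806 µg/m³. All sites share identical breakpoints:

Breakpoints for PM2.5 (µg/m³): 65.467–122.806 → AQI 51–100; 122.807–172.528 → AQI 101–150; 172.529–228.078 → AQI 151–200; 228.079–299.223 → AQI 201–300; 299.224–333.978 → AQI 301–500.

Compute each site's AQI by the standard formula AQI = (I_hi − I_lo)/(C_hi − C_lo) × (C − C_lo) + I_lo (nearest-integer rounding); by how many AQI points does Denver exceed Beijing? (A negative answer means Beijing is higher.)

Beijing 172.179: bracket 122.807–172.528 → index 101–150; slope 49/49.721, offset 49.372.
AQI = 101 + 49/49.721·49.372 ≈ 149.66 ⇒ 150.
Fresno: 222.283 lies in 172.529–228.078, so I_lo=151, I_hi=200, C_lo=172.529, C_hi=228.078.
(200−151)/(228.078−172.529) × (222.283−172.529) + 151 = 49/55.549 × 49.754 + 151 ≈ 194.89 → 195.
Denver: 311.559 lies in 299.224–333.978, so I_lo=301, I_hi=500, C_lo=299.224, C_hi=333.978.
(500−301)/(333.978−299.224) × (311.559−299.224) + 301 = 199/34.754 × 12.335 + 301 ≈ 371.63 → 372.
Kathmandu: 309.806 lies in 299.224–333.978, so I_lo=301, I_hi=500, C_lo=299.224, C_hi=333.978.
(500−301)/(333.978−299.224) × (309.806−299.224) + 301 = 199/34.754 × 10.582 + 301 ≈ 361.59 → 362.
AQIs: Beijing=150, Fresno=195, Denver=372, Kathmandu=362. Denver (372) − Beijing (150) = 222.

222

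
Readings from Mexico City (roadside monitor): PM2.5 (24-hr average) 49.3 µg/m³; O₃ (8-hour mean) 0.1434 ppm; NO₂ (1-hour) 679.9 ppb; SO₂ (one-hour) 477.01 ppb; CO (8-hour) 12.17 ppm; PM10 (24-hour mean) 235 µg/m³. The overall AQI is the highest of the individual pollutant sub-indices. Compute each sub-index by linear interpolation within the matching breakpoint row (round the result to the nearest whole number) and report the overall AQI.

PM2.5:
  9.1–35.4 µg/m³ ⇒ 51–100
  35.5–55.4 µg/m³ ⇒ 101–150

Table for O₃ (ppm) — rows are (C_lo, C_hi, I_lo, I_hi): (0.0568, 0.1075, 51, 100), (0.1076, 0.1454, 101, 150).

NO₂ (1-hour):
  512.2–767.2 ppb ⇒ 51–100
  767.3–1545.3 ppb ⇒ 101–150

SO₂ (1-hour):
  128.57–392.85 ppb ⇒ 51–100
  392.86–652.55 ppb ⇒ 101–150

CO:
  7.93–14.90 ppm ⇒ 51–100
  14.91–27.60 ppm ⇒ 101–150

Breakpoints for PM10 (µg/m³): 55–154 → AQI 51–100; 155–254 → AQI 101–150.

147

PM2.5: row 35.5–55.4 (AQI 101–150). (150−101)·(49.3−35.5)/(55.4−35.5) + 101 = 49·13.8/19.9 + 101 ≈ 134.98 → 135.
O₃: 0.1434 ∈ [0.1076, 0.1454] ↔ index [101, 150].
101 + (0.1434−0.1076)·(150−101)/(0.1454−0.1076) = 101 + 0.0358·49/0.0378 ≈ 147.41, so AQI = 147.
NO₂: 679.9 lies in 512.2–767.2, so I_lo=51, I_hi=100, C_lo=512.2, C_hi=767.2.
(100−51)/(767.2−512.2) × (679.9−512.2) + 51 = 49/255.0 × 167.7 + 51 ≈ 83.22 → 83.
SO₂: 477.01 ∈ [392.86, 652.55] ↔ index [101, 150].
101 + (477.01−392.86)·(150−101)/(652.55−392.86) = 101 + 84.15·49/259.69 ≈ 116.88, so AQI = 117.
CO: 12.17 ∈ [7.93, 14.90] ↔ index [51, 100].
51 + (12.17−7.93)·(100−51)/(14.90−7.93) = 51 + 4.24·49/6.97 ≈ 80.81, so AQI = 81.
PM10: 235 lies in 155–254, so I_lo=101, I_hi=150, C_lo=155, C_hi=254.
(150−101)/(254−155) × (235−155) + 101 = 49/99 × 80 + 101 ≈ 140.60 → 141.
Sub-indices: PM2.5→135, O₃→147, NO₂→83, SO₂→117, CO→81, PM10→141. Overall AQI = max = 147; dominant pollutant is O₃.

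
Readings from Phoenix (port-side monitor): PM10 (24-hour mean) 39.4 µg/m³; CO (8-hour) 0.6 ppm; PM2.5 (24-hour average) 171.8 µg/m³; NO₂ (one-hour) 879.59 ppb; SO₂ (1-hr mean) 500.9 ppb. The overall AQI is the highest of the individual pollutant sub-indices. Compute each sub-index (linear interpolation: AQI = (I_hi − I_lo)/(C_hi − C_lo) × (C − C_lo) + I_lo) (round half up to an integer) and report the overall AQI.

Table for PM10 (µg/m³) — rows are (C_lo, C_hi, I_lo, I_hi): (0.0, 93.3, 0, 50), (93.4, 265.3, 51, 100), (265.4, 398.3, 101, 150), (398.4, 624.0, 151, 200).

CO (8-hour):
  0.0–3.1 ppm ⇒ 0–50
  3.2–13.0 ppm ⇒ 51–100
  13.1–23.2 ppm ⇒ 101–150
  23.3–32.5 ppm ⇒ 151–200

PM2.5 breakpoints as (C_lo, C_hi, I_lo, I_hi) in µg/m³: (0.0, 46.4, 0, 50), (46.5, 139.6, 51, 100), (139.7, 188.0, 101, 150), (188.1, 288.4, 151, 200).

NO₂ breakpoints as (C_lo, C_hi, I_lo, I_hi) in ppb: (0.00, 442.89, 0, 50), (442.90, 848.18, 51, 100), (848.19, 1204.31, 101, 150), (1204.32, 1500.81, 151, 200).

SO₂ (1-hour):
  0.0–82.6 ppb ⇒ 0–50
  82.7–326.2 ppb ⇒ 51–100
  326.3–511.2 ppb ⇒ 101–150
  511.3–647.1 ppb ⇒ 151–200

PM10 39.4: bracket 0.0–93.3 → index 0–50; slope 50/93.3, offset 39.4.
AQI = 0 + 50/93.3·39.4 ≈ 21.11 ⇒ 21.
CO: 0.6 lies in 0.0–3.1, so I_lo=0, I_hi=50, C_lo=0.0, C_hi=3.1.
(50−0)/(3.1−0.0) × (0.6−0.0) + 0 = 50/3.1 × 0.6 + 0 ≈ 9.68 → 10.
PM2.5: 171.8 ∈ [139.7, 188.0] ↔ index [101, 150].
101 + (171.8−139.7)·(150−101)/(188.0−139.7) = 101 + 32.1·49/48.3 ≈ 133.57, so AQI = 134.
NO₂ 879.59: bracket 848.19–1204.31 → index 101–150; slope 49/356.12, offset 31.40.
AQI = 101 + 49/356.12·31.40 ≈ 105.32 ⇒ 105.
SO₂: 500.9 lies in 326.3–511.2, so I_lo=101, I_hi=150, C_lo=326.3, C_hi=511.2.
(150−101)/(511.2−326.3) × (500.9−326.3) + 101 = 49/184.9 × 174.6 + 101 ≈ 147.27 → 147.
Sub-indices: PM10→21, CO→10, PM2.5→134, NO₂→105, SO₂→147. Overall AQI = max = 147; dominant pollutant is SO₂.

147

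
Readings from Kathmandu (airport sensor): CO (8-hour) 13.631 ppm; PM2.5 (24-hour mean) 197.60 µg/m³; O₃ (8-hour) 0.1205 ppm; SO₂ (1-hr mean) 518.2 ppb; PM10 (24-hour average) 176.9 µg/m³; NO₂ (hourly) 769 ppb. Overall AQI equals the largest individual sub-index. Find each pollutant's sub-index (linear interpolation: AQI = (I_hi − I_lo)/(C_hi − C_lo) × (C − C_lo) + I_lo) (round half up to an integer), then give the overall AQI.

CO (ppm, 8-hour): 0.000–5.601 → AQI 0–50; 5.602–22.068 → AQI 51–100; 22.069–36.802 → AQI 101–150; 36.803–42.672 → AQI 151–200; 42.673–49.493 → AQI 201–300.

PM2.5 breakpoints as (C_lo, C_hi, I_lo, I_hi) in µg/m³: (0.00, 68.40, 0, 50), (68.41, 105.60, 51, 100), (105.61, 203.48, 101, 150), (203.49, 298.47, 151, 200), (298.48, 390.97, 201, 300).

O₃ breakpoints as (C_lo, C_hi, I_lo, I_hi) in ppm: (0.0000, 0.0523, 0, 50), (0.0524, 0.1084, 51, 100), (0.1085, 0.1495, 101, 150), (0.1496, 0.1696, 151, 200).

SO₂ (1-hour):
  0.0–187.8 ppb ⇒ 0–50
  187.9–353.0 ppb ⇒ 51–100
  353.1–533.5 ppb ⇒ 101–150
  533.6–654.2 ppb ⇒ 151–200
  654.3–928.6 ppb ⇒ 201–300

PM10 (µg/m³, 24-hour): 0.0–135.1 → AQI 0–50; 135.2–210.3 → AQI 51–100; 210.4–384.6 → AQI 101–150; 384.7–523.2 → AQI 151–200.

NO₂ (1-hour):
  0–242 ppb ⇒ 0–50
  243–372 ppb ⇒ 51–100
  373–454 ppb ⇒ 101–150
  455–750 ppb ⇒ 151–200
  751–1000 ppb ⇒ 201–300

CO: 13.631 lies in 5.602–22.068, so I_lo=51, I_hi=100, C_lo=5.602, C_hi=22.068.
(100−51)/(22.068−5.602) × (13.631−5.602) + 51 = 49/16.466 × 8.029 + 51 ≈ 74.89 → 75.
PM2.5: 197.60 ∈ [105.61, 203.48] ↔ index [101, 150].
101 + (197.60−105.61)·(150−101)/(203.48−105.61) = 101 + 91.99·49/97.87 ≈ 147.06, so AQI = 147.
O₃: row 0.1085–0.1495 (AQI 101–150). (150−101)·(0.1205−0.1085)/(0.1495−0.1085) + 101 = 49·0.0120/0.0410 + 101 ≈ 115.34 → 115.
SO₂: row 353.1–533.5 (AQI 101–150). (150−101)·(518.2−353.1)/(533.5−353.1) + 101 = 49·165.1/180.4 + 101 ≈ 145.84 → 146.
PM10 176.9: bracket 135.2–210.3 → index 51–100; slope 49/75.1, offset 41.7.
AQI = 51 + 49/75.1·41.7 ≈ 78.21 ⇒ 78.
NO₂ 769: bracket 751–1000 → index 201–300; slope 99/249, offset 18.
AQI = 201 + 99/249·18 ≈ 208.16 ⇒ 208.
Sub-indices: CO→75, PM2.5→147, O₃→115, SO₂→146, PM10→78, NO₂→208. Overall AQI = max = 208; dominant pollutant is NO₂.
AQI 208: Very Unhealthy.

208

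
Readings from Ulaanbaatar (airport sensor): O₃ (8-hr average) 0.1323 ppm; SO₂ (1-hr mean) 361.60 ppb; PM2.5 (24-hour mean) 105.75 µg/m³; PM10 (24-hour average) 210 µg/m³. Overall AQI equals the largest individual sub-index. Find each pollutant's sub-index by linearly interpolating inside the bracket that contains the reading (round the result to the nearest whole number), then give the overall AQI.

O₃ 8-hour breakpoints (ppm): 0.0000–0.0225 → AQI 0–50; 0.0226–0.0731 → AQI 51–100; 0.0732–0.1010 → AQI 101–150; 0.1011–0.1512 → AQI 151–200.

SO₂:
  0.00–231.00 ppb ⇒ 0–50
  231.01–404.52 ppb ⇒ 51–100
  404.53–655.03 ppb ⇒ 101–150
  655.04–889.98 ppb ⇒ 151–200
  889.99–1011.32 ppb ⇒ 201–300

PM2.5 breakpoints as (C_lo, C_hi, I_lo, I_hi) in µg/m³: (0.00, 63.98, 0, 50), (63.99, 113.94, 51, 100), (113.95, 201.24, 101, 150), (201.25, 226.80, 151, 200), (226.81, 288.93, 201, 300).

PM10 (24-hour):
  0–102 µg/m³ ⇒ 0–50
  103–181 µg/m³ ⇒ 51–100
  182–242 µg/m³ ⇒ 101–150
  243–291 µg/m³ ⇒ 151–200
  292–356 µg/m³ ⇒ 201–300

O₃: row 0.1011–0.1512 (AQI 151–200). (200−151)·(0.1323−0.1011)/(0.1512−0.1011) + 151 = 49·0.0312/0.0501 + 151 ≈ 181.51 → 182.
SO₂: 361.60 lies in 231.01–404.52, so I_lo=51, I_hi=100, C_lo=231.01, C_hi=404.52.
(100−51)/(404.52−231.01) × (361.60−231.01) + 51 = 49/173.51 × 130.59 + 51 ≈ 87.88 → 88.
PM2.5: 105.75 ∈ [63.99, 113.94] ↔ index [51, 100].
51 + (105.75−63.99)·(100−51)/(113.94−63.99) = 51 + 41.76·49/49.95 ≈ 91.97, so AQI = 92.
PM10: 210 lies in 182–242, so I_lo=101, I_hi=150, C_lo=182, C_hi=242.
(150−101)/(242−182) × (210−182) + 101 = 49/60 × 28 + 101 ≈ 123.87 → 124.
Sub-indices: O₃→182, SO₂→88, PM2.5→92, PM10→124. Overall AQI = max = 182; dominant pollutant is O₃.
AQI 182: Unhealthy.

182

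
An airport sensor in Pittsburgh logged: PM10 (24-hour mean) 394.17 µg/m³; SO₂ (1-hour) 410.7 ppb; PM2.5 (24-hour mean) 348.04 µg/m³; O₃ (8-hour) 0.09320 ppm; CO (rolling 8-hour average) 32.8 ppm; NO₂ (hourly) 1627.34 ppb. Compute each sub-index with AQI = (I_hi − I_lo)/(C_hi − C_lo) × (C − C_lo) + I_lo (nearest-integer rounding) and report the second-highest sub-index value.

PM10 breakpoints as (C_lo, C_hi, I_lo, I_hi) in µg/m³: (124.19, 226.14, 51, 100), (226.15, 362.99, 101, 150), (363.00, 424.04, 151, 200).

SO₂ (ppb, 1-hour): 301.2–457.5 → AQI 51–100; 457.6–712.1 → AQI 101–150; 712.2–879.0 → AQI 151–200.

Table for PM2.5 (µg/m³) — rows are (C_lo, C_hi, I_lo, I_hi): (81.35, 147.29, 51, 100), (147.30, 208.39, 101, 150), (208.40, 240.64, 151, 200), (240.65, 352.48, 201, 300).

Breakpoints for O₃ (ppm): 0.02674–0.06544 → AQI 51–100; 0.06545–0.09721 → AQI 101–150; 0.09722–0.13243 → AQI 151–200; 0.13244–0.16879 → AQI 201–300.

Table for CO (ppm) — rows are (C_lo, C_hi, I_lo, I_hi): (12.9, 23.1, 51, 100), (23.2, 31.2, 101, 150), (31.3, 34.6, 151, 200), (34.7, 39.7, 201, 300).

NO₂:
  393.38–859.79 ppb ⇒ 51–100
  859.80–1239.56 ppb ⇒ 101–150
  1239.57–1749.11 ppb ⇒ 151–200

188

PM10: 394.17 lies in 363.00–424.04, so I_lo=151, I_hi=200, C_lo=363.00, C_hi=424.04.
(200−151)/(424.04−363.00) × (394.17−363.00) + 151 = 49/61.04 × 31.17 + 151 ≈ 176.02 → 176.
SO₂ 410.7: bracket 301.2–457.5 → index 51–100; slope 49/156.3, offset 109.5.
AQI = 51 + 49/156.3·109.5 ≈ 85.33 ⇒ 85.
PM2.5: 348.04 ∈ [240.65, 352.48] ↔ index [201, 300].
201 + (348.04−240.65)·(300−201)/(352.48−240.65) = 201 + 107.39·99/111.83 ≈ 296.07, so AQI = 296.
O₃: row 0.06545–0.09721 (AQI 101–150). (150−101)·(0.09320−0.06545)/(0.09721−0.06545) + 101 = 49·0.02775/0.03176 + 101 ≈ 143.81 → 144.
CO: row 31.3–34.6 (AQI 151–200). (200−151)·(32.8−31.3)/(34.6−31.3) + 151 = 49·1.5/3.3 + 151 ≈ 173.27 → 173.
NO₂: row 1239.57–1749.11 (AQI 151–200). (200−151)·(1627.34−1239.57)/(1749.11−1239.57) + 151 = 49·387.77/509.54 + 151 ≈ 188.29 → 188.
Sub-indices: PM10→176, SO₂→85, PM2.5→296, O₃→144, CO→173, NO₂→188. Ranked high→low: 296, 188, 176, 173, 144, 85. Second-highest sub-index = 188.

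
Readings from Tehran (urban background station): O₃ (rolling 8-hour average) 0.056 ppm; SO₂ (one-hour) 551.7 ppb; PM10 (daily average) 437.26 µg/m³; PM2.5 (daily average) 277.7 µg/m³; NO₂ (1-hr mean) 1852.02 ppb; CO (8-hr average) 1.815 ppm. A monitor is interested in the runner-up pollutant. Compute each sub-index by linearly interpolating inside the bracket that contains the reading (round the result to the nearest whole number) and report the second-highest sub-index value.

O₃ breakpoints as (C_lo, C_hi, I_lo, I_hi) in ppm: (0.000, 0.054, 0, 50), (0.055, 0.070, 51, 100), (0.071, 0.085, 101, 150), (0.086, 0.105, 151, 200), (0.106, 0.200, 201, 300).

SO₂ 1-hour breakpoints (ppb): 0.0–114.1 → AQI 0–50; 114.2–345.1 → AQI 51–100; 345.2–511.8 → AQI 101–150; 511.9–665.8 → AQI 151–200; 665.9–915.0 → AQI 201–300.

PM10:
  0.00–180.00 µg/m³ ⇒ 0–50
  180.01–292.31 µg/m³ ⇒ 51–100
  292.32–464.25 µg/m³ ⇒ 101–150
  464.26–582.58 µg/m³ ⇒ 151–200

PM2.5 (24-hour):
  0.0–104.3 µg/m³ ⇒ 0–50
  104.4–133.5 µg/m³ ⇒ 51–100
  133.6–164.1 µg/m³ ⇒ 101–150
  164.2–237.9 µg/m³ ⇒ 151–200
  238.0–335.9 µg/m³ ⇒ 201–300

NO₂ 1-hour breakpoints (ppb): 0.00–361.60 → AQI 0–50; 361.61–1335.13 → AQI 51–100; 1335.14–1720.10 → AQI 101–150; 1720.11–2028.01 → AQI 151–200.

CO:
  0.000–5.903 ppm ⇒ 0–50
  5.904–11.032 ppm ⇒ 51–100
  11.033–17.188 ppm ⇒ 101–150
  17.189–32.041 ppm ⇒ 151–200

172

O₃: 0.056 ∈ [0.055, 0.070] ↔ index [51, 100].
51 + (0.056−0.055)·(100−51)/(0.070−0.055) = 51 + 0.001·49/0.015 ≈ 54.27, so AQI = 54.
SO₂: row 511.9–665.8 (AQI 151–200). (200−151)·(551.7−511.9)/(665.8−511.9) + 151 = 49·39.8/153.9 + 151 ≈ 163.67 → 164.
PM10: 437.26 ∈ [292.32, 464.25] ↔ index [101, 150].
101 + (437.26−292.32)·(150−101)/(464.25−292.32) = 101 + 144.94·49/171.93 ≈ 142.31, so AQI = 142.
PM2.5: 277.7 lies in 238.0–335.9, so I_lo=201, I_hi=300, C_lo=238.0, C_hi=335.9.
(300−201)/(335.9−238.0) × (277.7−238.0) + 201 = 99/97.9 × 39.7 + 201 ≈ 241.15 → 241.
NO₂: 1852.02 lies in 1720.11–2028.01, so I_lo=151, I_hi=200, C_lo=1720.11, C_hi=2028.01.
(200−151)/(2028.01−1720.11) × (1852.02−1720.11) + 151 = 49/307.90 × 131.91 + 151 ≈ 171.99 → 172.
CO: 1.815 ∈ [0.000, 5.903] ↔ index [0, 50].
0 + (1.815−0.000)·(50−0)/(5.903−0.000) = 0 + 1.815·50/5.903 ≈ 15.37, so AQI = 15.
Sub-indices: O₃→54, SO₂→164, PM10→142, PM2.5→241, NO₂→172, CO→15. Ranked high→low: 241, 172, 164, 142, 54, 15. Second-highest sub-index = 172.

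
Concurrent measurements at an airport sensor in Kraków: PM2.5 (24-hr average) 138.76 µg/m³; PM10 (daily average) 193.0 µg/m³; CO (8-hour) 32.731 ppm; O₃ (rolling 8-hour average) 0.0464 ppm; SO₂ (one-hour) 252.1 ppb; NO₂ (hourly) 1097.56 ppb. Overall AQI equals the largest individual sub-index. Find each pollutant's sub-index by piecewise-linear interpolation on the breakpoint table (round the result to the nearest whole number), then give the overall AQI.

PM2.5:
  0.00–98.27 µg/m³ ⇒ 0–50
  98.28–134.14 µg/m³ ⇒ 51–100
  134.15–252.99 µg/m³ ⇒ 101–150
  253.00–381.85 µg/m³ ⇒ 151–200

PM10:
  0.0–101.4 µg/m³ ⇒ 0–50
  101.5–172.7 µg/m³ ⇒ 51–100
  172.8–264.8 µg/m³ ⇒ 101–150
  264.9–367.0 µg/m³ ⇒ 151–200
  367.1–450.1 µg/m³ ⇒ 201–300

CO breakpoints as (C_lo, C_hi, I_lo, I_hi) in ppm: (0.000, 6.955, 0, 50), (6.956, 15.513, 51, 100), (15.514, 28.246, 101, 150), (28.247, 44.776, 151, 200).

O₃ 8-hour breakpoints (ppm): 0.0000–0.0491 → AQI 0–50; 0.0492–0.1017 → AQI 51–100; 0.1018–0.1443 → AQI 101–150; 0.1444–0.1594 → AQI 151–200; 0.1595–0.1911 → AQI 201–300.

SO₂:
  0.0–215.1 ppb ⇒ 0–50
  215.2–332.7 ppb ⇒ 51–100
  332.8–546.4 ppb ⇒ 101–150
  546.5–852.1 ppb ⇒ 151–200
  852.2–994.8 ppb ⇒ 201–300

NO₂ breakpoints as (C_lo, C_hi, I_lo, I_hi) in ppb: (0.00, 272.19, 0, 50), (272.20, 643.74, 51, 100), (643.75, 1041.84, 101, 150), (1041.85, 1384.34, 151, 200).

164

PM2.5: 138.76 ∈ [134.15, 252.99] ↔ index [101, 150].
101 + (138.76−134.15)·(150−101)/(252.99−134.15) = 101 + 4.61·49/118.84 ≈ 102.90, so AQI = 103.
PM10: row 172.8–264.8 (AQI 101–150). (150−101)·(193.0−172.8)/(264.8−172.8) + 101 = 49·20.2/92.0 + 101 ≈ 111.76 → 112.
CO: 32.731 ∈ [28.247, 44.776] ↔ index [151, 200].
151 + (32.731−28.247)·(200−151)/(44.776−28.247) = 151 + 4.484·49/16.529 ≈ 164.29, so AQI = 164.
O₃: row 0.0000–0.0491 (AQI 0–50). (50−0)·(0.0464−0.0000)/(0.0491−0.0000) + 0 = 50·0.0464/0.0491 + 0 ≈ 47.25 → 47.
SO₂ 252.1: bracket 215.2–332.7 → index 51–100; slope 49/117.5, offset 36.9.
AQI = 51 + 49/117.5·36.9 ≈ 66.39 ⇒ 66.
NO₂: 1097.56 ∈ [1041.85, 1384.34] ↔ index [151, 200].
151 + (1097.56−1041.85)·(200−151)/(1384.34−1041.85) = 151 + 55.71·49/342.49 ≈ 158.97, so AQI = 159.
Sub-indices: PM2.5→103, PM10→112, CO→164, O₃→47, SO₂→66, NO₂→159. Overall AQI = max = 164; dominant pollutant is CO.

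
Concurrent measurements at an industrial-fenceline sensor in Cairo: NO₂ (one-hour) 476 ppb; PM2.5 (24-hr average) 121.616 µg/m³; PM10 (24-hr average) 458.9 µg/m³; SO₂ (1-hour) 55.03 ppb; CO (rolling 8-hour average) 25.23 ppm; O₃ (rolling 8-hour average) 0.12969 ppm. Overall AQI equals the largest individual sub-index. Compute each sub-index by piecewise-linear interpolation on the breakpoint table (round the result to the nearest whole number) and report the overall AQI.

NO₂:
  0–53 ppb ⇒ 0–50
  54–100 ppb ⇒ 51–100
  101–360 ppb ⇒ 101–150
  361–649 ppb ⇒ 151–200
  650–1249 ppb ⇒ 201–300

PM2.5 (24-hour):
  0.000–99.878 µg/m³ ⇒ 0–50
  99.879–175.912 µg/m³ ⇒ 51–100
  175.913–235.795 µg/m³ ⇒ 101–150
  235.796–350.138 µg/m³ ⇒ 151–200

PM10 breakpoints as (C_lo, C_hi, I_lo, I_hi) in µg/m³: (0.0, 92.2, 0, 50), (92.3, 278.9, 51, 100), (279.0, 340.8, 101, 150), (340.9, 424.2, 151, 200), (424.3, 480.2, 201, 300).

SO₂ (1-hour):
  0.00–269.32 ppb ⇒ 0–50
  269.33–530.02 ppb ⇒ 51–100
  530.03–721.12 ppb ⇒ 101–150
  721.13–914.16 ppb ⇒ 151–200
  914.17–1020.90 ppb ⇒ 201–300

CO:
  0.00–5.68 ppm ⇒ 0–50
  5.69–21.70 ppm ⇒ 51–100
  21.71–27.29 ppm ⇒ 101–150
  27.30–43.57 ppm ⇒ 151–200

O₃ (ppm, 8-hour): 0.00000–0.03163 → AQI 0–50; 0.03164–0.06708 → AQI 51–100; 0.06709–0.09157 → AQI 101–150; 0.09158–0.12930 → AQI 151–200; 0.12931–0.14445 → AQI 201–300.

NO₂ 476: bracket 361–649 → index 151–200; slope 49/288, offset 115.
AQI = 151 + 49/288·115 ≈ 170.57 ⇒ 171.
PM2.5 121.616: bracket 99.879–175.912 → index 51–100; slope 49/76.033, offset 21.737.
AQI = 51 + 49/76.033·21.737 ≈ 65.01 ⇒ 65.
PM10: 458.9 lies in 424.3–480.2, so I_lo=201, I_hi=300, C_lo=424.3, C_hi=480.2.
(300−201)/(480.2−424.3) × (458.9−424.3) + 201 = 99/55.9 × 34.6 + 201 ≈ 262.28 → 262.
SO₂ 55.03: bracket 0.00–269.32 → index 0–50; slope 50/269.32, offset 55.03.
AQI = 0 + 50/269.32·55.03 ≈ 10.22 ⇒ 10.
CO 25.23: bracket 21.71–27.29 → index 101–150; slope 49/5.58, offset 3.52.
AQI = 101 + 49/5.58·3.52 ≈ 131.91 ⇒ 132.
O₃: 0.12969 ∈ [0.12931, 0.14445] ↔ index [201, 300].
201 + (0.12969−0.12931)·(300−201)/(0.14445−0.12931) = 201 + 0.00038·99/0.01514 ≈ 203.48, so AQI = 203.
Sub-indices: NO₂→171, PM2.5→65, PM10→262, SO₂→10, CO→132, O₃→203. Overall AQI = max = 262; dominant pollutant is PM10.
AQI 262: Very Unhealthy.

262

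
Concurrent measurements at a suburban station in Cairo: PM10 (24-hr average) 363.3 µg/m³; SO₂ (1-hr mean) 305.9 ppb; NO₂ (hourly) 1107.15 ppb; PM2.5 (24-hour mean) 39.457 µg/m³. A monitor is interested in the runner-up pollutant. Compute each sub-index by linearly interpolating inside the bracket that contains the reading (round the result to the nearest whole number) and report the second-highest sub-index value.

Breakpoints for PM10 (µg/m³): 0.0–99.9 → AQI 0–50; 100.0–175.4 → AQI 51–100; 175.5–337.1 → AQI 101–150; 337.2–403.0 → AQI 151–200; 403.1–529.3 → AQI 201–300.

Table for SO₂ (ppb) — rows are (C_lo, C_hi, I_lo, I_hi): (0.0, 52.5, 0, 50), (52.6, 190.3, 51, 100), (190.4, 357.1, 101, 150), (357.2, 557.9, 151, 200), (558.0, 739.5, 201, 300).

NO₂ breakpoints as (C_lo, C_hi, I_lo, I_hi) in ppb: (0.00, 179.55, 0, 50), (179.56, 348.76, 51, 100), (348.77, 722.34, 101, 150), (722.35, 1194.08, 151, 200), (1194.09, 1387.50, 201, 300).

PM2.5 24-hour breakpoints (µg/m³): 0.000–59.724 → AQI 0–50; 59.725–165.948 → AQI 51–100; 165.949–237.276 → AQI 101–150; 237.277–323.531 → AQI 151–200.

PM10 363.3: bracket 337.2–403.0 → index 151–200; slope 49/65.8, offset 26.1.
AQI = 151 + 49/65.8·26.1 ≈ 170.44 ⇒ 170.
SO₂: 305.9 lies in 190.4–357.1, so I_lo=101, I_hi=150, C_lo=190.4, C_hi=357.1.
(150−101)/(357.1−190.4) × (305.9−190.4) + 101 = 49/166.7 × 115.5 + 101 ≈ 134.95 → 135.
NO₂: row 722.35–1194.08 (AQI 151–200). (200−151)·(1107.15−722.35)/(1194.08−722.35) + 151 = 49·384.80/471.73 + 151 ≈ 190.97 → 191.
PM2.5: row 0.000–59.724 (AQI 0–50). (50−0)·(39.457−0.000)/(59.724−0.000) + 0 = 50·39.457/59.724 + 0 ≈ 33.03 → 33.
Sub-indices: PM10→170, SO₂→135, NO₂→191, PM2.5→33. Ranked high→low: 191, 170, 135, 33. Second-highest sub-index = 170.

170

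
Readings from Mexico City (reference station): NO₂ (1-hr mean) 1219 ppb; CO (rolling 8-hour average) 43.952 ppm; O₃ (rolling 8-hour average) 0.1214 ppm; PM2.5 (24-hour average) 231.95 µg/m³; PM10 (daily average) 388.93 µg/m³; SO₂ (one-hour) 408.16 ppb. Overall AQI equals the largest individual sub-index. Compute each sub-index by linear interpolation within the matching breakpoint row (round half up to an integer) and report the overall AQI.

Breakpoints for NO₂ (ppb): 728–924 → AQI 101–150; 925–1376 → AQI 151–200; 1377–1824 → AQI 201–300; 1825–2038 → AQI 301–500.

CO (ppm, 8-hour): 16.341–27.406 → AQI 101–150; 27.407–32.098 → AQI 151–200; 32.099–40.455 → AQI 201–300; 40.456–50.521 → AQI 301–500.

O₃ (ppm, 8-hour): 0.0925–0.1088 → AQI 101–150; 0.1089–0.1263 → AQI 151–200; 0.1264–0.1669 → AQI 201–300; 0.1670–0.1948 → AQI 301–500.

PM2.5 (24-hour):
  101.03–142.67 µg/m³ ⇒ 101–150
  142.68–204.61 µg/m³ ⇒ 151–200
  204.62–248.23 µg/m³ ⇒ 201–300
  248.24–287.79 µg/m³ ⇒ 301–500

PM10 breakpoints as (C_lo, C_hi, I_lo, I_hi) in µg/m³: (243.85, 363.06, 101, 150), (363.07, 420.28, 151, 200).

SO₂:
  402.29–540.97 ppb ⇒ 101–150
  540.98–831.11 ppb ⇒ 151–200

370

NO₂ 1219: bracket 925–1376 → index 151–200; slope 49/451, offset 294.
AQI = 151 + 49/451·294 ≈ 182.94 ⇒ 183.
CO: 43.952 lies in 40.456–50.521, so I_lo=301, I_hi=500, C_lo=40.456, C_hi=50.521.
(500−301)/(50.521−40.456) × (43.952−40.456) + 301 = 199/10.065 × 3.496 + 301 ≈ 370.12 → 370.
O₃: 0.1214 ∈ [0.1089, 0.1263] ↔ index [151, 200].
151 + (0.1214−0.1089)·(200−151)/(0.1263−0.1089) = 151 + 0.0125·49/0.0174 ≈ 186.20, so AQI = 186.
PM2.5: row 204.62–248.23 (AQI 201–300). (300−201)·(231.95−204.62)/(248.23−204.62) + 201 = 99·27.33/43.61 + 201 ≈ 263.04 → 263.
PM10: row 363.07–420.28 (AQI 151–200). (200−151)·(388.93−363.07)/(420.28−363.07) + 151 = 49·25.86/57.21 + 151 ≈ 173.15 → 173.
SO₂: 408.16 ∈ [402.29, 540.97] ↔ index [101, 150].
101 + (408.16−402.29)·(150−101)/(540.97−402.29) = 101 + 5.87·49/138.68 ≈ 103.07, so AQI = 103.
Sub-indices: NO₂→183, CO→370, O₃→186, PM2.5→263, PM10→173, SO₂→103. Overall AQI = max = 370; dominant pollutant is CO.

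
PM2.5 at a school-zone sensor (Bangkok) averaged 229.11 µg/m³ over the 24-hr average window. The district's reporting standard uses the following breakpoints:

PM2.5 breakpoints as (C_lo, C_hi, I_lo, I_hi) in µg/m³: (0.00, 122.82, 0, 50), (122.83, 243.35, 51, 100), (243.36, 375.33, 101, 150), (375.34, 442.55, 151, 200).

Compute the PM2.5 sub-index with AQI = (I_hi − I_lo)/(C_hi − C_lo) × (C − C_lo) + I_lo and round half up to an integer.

94

PM2.5: 229.11 ∈ [122.83, 243.35] ↔ index [51, 100].
51 + (229.11−122.83)·(100−51)/(243.35−122.83) = 51 + 106.28·49/120.52 ≈ 94.21, so AQI = 94.
AQI 94 falls in the Moderate category.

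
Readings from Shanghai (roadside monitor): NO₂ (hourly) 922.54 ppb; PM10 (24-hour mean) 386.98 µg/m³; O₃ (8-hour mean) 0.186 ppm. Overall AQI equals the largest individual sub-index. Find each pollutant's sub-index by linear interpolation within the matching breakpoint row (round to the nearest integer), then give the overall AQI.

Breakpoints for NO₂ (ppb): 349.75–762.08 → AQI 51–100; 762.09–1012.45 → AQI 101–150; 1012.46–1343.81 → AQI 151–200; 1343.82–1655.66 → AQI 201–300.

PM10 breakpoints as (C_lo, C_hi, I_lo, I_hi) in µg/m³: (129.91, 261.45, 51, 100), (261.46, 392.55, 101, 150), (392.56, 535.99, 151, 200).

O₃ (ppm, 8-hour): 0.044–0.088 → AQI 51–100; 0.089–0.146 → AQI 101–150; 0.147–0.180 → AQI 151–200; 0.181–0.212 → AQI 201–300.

217

NO₂: 922.54 lies in 762.09–1012.45, so I_lo=101, I_hi=150, C_lo=762.09, C_hi=1012.45.
(150−101)/(1012.45−762.09) × (922.54−762.09) + 101 = 49/250.36 × 160.45 + 101 ≈ 132.40 → 132.
PM10: row 261.46–392.55 (AQI 101–150). (150−101)·(386.98−261.46)/(392.55−261.46) + 101 = 49·125.52/131.09 + 101 ≈ 147.92 → 148.
O₃: row 0.181–0.212 (AQI 201–300). (300−201)·(0.186−0.181)/(0.212−0.181) + 201 = 99·0.005/0.031 + 201 ≈ 216.97 → 217.
Sub-indices: NO₂→132, PM10→148, O₃→217. Overall AQI = max = 217; dominant pollutant is O₃.
AQI 217: Very Unhealthy.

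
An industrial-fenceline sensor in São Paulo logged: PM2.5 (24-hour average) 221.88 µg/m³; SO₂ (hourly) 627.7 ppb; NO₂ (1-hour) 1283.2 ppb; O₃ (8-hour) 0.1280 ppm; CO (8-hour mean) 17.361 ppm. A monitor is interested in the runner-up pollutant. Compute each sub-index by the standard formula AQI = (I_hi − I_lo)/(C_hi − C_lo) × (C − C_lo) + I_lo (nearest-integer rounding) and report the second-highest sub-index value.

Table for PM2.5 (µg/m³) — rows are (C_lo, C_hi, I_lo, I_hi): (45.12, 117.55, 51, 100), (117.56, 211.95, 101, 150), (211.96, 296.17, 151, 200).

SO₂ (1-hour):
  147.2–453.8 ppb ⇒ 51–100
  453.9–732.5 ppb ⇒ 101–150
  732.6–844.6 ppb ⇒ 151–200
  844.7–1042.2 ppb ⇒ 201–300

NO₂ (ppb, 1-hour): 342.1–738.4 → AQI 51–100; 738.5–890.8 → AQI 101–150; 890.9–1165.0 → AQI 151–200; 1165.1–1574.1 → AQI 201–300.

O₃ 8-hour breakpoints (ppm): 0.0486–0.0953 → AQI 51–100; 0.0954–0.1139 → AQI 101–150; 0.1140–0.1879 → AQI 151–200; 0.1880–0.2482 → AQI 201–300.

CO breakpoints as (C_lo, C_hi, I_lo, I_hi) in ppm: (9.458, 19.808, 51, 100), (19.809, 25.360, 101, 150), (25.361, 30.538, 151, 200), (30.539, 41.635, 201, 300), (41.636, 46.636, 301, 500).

PM2.5: 221.88 lies in 211.96–296.17, so I_lo=151, I_hi=200, C_lo=211.96, C_hi=296.17.
(200−151)/(296.17−211.96) × (221.88−211.96) + 151 = 49/84.21 × 9.92 + 151 ≈ 156.77 → 157.
SO₂: row 453.9–732.5 (AQI 101–150). (150−101)·(627.7−453.9)/(732.5−453.9) + 101 = 49·173.8/278.6 + 101 ≈ 131.57 → 132.
NO₂: 1283.2 ∈ [1165.1, 1574.1] ↔ index [201, 300].
201 + (1283.2−1165.1)·(300−201)/(1574.1−1165.1) = 201 + 118.1·99/409.0 ≈ 229.59, so AQI = 230.
O₃ 0.1280: bracket 0.1140–0.1879 → index 151–200; slope 49/0.0739, offset 0.0140.
AQI = 151 + 49/0.0739·0.0140 ≈ 160.28 ⇒ 160.
CO: 17.361 lies in 9.458–19.808, so I_lo=51, I_hi=100, C_lo=9.458, C_hi=19.808.
(100−51)/(19.808−9.458) × (17.361−9.458) + 51 = 49/10.350 × 7.903 + 51 ≈ 88.42 → 88.
Sub-indices: PM2.5→157, SO₂→132, NO₂→230, O₃→160, CO→88. Ranked high→low: 230, 160, 157, 132, 88. Second-highest sub-index = 160.

160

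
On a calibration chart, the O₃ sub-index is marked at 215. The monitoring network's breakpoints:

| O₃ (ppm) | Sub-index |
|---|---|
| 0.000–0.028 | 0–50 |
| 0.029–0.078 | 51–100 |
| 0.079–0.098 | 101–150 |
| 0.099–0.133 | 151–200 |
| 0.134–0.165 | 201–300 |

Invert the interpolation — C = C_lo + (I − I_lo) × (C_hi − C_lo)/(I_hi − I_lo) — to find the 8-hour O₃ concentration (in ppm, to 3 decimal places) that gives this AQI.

AQI 215 lies in the 201–300 band, which corresponds to 0.134–0.165 ppm.
C = 0.134 + (215−201)×(0.165−0.134)/(300−201) = 0.134 + 14×0.031/99 ≈ 0.13838 ppm → 0.138 ppm to 3 dp.

0.138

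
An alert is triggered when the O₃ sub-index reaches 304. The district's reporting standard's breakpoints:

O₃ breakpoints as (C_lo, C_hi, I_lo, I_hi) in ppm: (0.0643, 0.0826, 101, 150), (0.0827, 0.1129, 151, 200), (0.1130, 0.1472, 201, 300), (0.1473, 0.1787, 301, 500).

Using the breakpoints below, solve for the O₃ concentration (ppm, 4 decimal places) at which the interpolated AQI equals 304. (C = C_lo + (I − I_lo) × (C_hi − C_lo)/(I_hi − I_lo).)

0.1478

AQI 304 lies in the 301–500 band, which corresponds to 0.1473–0.1787 ppm.
C = 0.1473 + (304−301)×(0.1787−0.1473)/(500−301) = 0.1473 + 3×0.0314/199 ≈ 0.147773 ppm → 0.1478 ppm to 4 dp.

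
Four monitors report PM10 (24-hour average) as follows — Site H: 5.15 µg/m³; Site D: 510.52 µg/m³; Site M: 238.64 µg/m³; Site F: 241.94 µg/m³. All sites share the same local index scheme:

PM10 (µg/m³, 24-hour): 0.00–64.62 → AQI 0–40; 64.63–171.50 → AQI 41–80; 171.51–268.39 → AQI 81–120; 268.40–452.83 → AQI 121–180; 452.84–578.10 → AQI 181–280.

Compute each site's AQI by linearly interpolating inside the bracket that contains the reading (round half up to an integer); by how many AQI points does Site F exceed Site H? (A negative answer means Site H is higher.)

Site H: 5.15 ∈ [0.00, 64.62] ↔ index [0, 40].
0 + (5.15−0.00)·(40−0)/(64.62−0.00) = 0 + 5.15·40/64.62 ≈ 3.19, so AQI = 3.
Site D: 510.52 ∈ [452.84, 578.10] ↔ index [181, 280].
181 + (510.52−452.84)·(280−181)/(578.10−452.84) = 181 + 57.68·99/125.26 ≈ 226.59, so AQI = 227.
Site M: row 171.51–268.39 (AQI 81–120). (120−81)·(238.64−171.51)/(268.39−171.51) + 81 = 39·67.13/96.88 + 81 ≈ 108.02 → 108.
Site F 241.94: bracket 171.51–268.39 → index 81–120; slope 39/96.88, offset 70.43.
AQI = 81 + 39/96.88·70.43 ≈ 109.35 ⇒ 109.
AQIs: Site H=3, Site D=227, Site M=108, Site F=109. Site F (109) − Site H (3) = 106.

106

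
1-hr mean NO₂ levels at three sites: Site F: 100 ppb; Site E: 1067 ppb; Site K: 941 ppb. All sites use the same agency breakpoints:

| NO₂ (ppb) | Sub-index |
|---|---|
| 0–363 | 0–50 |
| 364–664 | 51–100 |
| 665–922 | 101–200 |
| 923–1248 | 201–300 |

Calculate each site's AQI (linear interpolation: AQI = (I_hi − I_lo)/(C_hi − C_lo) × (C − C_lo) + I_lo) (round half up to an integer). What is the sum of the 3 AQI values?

465

Site F 100: bracket 0–363 → index 0–50; slope 50/363, offset 100.
AQI = 0 + 50/363·100 ≈ 13.77 ⇒ 14.
Site E: 1067 lies in 923–1248, so I_lo=201, I_hi=300, C_lo=923, C_hi=1248.
(300−201)/(1248−923) × (1067−923) + 201 = 99/325 × 144 + 201 ≈ 244.86 → 245.
Site K 941: bracket 923–1248 → index 201–300; slope 99/325, offset 18.
AQI = 201 + 99/325·18 ≈ 206.48 ⇒ 206.
AQIs: Site F=14, Site E=245, Site K=206. Sum = 14 + 245 + 206 = 465.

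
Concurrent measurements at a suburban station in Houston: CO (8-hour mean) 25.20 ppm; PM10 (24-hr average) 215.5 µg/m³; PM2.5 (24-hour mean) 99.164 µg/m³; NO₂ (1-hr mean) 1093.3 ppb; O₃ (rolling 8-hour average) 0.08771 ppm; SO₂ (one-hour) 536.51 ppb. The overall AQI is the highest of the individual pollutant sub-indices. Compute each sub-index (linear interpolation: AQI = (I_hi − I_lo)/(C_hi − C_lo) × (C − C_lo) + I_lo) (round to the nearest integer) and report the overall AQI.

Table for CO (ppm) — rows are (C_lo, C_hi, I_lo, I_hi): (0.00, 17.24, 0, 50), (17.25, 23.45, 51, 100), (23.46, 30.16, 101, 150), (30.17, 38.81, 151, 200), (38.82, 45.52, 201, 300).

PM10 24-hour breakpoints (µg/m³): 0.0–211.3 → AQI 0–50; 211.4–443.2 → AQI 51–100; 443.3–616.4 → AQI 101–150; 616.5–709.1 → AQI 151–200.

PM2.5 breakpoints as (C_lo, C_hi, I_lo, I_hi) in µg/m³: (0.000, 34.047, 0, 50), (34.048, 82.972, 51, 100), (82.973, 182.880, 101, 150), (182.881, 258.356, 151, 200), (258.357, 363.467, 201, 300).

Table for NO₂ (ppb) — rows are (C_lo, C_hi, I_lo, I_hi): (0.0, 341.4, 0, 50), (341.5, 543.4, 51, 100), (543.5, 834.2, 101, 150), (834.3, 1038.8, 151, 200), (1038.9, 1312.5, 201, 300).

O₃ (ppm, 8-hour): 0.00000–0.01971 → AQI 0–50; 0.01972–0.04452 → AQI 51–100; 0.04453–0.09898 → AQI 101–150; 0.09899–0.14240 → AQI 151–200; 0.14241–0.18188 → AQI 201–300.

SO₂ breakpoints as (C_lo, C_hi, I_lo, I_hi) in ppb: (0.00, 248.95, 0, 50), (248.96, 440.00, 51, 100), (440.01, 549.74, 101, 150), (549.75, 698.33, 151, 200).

221

CO: 25.20 lies in 23.46–30.16, so I_lo=101, I_hi=150, C_lo=23.46, C_hi=30.16.
(150−101)/(30.16−23.46) × (25.20−23.46) + 101 = 49/6.70 × 1.74 + 101 ≈ 113.73 → 114.
PM10: row 211.4–443.2 (AQI 51–100). (100−51)·(215.5−211.4)/(443.2−211.4) + 51 = 49·4.1/231.8 + 51 ≈ 51.87 → 52.
PM2.5: row 82.973–182.880 (AQI 101–150). (150−101)·(99.164−82.973)/(182.880−82.973) + 101 = 49·16.191/99.907 + 101 ≈ 108.94 → 109.
NO₂: 1093.3 ∈ [1038.9, 1312.5] ↔ index [201, 300].
201 + (1093.3−1038.9)·(300−201)/(1312.5−1038.9) = 201 + 54.4·99/273.6 ≈ 220.68, so AQI = 221.
O₃: 0.08771 ∈ [0.04453, 0.09898] ↔ index [101, 150].
101 + (0.08771−0.04453)·(150−101)/(0.09898−0.04453) = 101 + 0.04318·49/0.05445 ≈ 139.86, so AQI = 140.
SO₂: row 440.01–549.74 (AQI 101–150). (150−101)·(536.51−440.01)/(549.74−440.01) + 101 = 49·96.50/109.73 + 101 ≈ 144.09 → 144.
Sub-indices: CO→114, PM10→52, PM2.5→109, NO₂→221, O₃→140, SO₂→144. Overall AQI = max = 221; dominant pollutant is NO₂.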